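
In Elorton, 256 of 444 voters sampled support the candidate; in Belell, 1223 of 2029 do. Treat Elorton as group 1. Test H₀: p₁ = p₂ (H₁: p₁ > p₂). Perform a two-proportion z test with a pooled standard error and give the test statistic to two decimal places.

z = -1.02

p̂₁ = 256/444 ≈ 0.5766, p̂₂ = 1223/2029 ≈ 0.6028.
Pooled p̂ = (256+1223)/(444+2029) = 1479/2473 = 0.5981.
SE = √(0.240384 × 0.00274511) = 0.0257.
z = (0.5766 − 0.6028)/0.0257 = -0.0262/0.0257 = -1.02.
p-value = P(Z > -1.019) ≈ 0.8460.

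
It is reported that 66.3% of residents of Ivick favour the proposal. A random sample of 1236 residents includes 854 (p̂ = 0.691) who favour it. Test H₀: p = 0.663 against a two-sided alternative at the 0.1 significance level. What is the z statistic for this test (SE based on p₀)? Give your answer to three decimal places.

z = 2.078

p̂ = 854/1236 ≈ 0.690939.
SE = √(p₀(1−p₀)/n) = √(0.22343/1236) = 0.013445.
z = (0.690939 − 0.663)/0.013445 = 0.027939/0.013445 = 2.078.
p-value = 2·P(Z > 2.078) ≈ 0.0377, so at α = 0.1 we reject H₀.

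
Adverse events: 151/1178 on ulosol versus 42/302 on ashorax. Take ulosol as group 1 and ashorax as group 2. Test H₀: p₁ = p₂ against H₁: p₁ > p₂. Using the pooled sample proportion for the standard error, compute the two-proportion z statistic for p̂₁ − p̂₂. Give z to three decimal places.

z = -0.501

p̂₁ = 151/1178 ≈ 0.12818, p̂₂ = 42/302 ≈ 0.13907.
Pooled p̂ = (151+42)/(1178+302) = 193/1480 = 0.13041.
SE = √(0.1134 × 0.00416015) = 0.02172.
z = (0.12818 − 0.13907)/0.02172 = -0.01089/0.02172 = -0.501.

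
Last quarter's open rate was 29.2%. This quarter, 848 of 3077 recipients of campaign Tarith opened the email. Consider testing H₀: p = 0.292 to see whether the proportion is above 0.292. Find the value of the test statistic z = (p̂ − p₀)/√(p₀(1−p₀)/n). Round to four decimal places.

z = -2.0016

p̂ = 848/3077 ≈ 0.275593.
Under H₀, SE = √(0.292·0.708/3077) = √(6.71875e-05) = 0.008197.
z = (0.275593 − 0.292)/0.008197 = -0.016407/0.008197 = -2.0016.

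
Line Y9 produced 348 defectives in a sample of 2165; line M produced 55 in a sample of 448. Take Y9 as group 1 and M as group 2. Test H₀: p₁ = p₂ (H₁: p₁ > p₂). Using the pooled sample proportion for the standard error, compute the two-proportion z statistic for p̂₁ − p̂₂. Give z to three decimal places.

p̂₁ = 348/2165 = 0.160739, p̂₂ = 55/448 = 0.122768.
Pooled p̂ = (348+55)/(2165+448) = 403/2613 = 0.154229.
SE = √(p̂(1−p̂)(1/n₁+1/n₂)) = √(0.154229·0.845771·0.00269404) = √(0.000351416) = 0.018746.
z = (0.160739 − 0.122768)/0.018746 = 0.037971/0.018746 = 2.026.

z = 2.026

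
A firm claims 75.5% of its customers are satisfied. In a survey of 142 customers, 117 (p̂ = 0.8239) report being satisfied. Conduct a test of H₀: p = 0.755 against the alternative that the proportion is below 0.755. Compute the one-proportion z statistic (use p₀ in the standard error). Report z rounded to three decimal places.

p̂ = 117/142 = 0.82394.
Under H₀, SE = √(0.755·0.245/142) = √(0.00130264) = 0.03609.
z = (0.82394 − 0.755)/0.03609 = 0.06894/0.03609 = 1.910.
p-value = P(Z < 1.910) ≈ 0.9719.

z = 1.910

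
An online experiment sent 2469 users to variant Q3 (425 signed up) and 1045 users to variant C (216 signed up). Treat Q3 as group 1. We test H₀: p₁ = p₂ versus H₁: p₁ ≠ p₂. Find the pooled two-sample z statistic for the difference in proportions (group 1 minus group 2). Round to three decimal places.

p̂₁ = 425/2469 = 0.172134, p̂₂ = 216/1045 = 0.206699.
Pooled p̂ = (425+216)/(2469+1045) = 641/3514 = 0.182413.
SE = √(0.149139 × 0.00136196) = 0.014252.
z = (0.172134 − 0.206699)/0.014252 = -0.034565/0.014252 = -2.425.

z = -2.425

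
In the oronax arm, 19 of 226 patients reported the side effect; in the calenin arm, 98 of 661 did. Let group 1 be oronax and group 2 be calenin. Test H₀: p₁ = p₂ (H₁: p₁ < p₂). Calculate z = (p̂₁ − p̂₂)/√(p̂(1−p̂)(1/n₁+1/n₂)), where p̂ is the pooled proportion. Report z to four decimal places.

z = -2.4617

p̂₁ = 19/226 = 0.084071, p̂₂ = 98/661 = 0.148260.
Pooled p̂ = (19+98)/(226+661) = 117/887 = 0.131905.
SE = √(p̂(1−p̂)(1/n₁+1/n₂)) = √(0.131905·0.868095·0.00593764) = √(0.000679897) = 0.026075.
z = (0.084071 − 0.148260)/0.026075 = -0.064189/0.026075 = -2.4617.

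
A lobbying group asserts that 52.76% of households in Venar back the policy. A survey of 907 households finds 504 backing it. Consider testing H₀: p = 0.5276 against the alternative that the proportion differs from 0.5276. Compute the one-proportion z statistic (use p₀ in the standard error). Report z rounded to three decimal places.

p̂ = 504/907 ≈ 0.55568.
Under H₀, SE = √(0.5276·0.4724/907) = √(0.000274794) = 0.01658.
z = (0.55568 − 0.5276)/0.01658 = 0.02808/0.01658 = 1.694.

z = 1.694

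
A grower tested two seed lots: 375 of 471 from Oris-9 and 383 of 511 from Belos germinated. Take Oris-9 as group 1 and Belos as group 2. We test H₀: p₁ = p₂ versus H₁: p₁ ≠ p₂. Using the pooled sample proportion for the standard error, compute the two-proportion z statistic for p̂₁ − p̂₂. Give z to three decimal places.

z = 1.741

p̂₁ = 375/471 ≈ 0.79618, p̂₂ = 383/511 ≈ 0.74951.
Pooled p̂ = (375+383)/(471+511) = 758/982 = 0.77189.
SE = √(0.176074 × 0.00408009) = 0.02680.
z = (0.79618 − 0.74951)/0.02680 = 0.04667/0.02680 = 1.741.
p-value = 2·P(Z > 1.741) ≈ 0.0817.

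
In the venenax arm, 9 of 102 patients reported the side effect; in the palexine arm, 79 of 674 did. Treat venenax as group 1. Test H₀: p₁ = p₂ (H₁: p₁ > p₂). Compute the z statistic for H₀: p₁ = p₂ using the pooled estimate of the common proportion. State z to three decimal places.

p̂₁ = 9/102 ≈ 0.08824, p̂₂ = 79/674 ≈ 0.11721.
Pooled p̂ = (9+79)/(102+674) = 88/776 = 0.11340.
SE = √(0.100542 × 0.0112876) = 0.03369.
z = (0.08824 − 0.11721)/0.03369 = -0.02897/0.03369 = -0.860.

z = -0.860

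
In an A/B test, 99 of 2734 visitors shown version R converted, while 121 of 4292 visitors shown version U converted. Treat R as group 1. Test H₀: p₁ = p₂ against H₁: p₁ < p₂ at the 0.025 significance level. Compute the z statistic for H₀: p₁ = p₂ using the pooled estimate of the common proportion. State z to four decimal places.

z = 1.8816

p̂₁ = 99/2734 = 0.0362107, p̂₂ = 121/4292 = 0.0281920.
Pooled p̂ = (99+121)/(2734+4292) = 220/7026 = 0.0313123.
SE = √(0.0303318 × 0.000598756) = 0.0042616.
z = (0.0362107 − 0.0281920)/0.0042616 = 0.0080187/0.0042616 = 1.8816.
p-value = P(Z < 1.882) ≈ 0.9701. With α = 0.025, fail to reject H₀.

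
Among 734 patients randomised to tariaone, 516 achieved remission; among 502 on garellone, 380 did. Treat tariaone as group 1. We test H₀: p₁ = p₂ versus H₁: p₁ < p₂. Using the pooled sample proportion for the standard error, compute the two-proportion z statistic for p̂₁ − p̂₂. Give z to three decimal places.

z = -2.087

p̂₁ = 516/734 = 0.70300, p̂₂ = 380/502 = 0.75697.
Pooled p̂ = (516+380)/(734+502) = 896/1236 = 0.72492.
SE = √(p̂(1−p̂)(1/n₁+1/n₂)) = √(0.72492·0.27508·0.00335443) = √(0.000668912) = 0.02586.
z = (0.70300 − 0.75697)/0.02586 = -0.05397/0.02586 = -2.087.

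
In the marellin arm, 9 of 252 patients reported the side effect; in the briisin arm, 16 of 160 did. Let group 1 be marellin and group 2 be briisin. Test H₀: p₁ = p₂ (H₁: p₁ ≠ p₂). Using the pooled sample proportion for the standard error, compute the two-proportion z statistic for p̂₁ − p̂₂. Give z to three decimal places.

p̂₁ = 9/252 ≈ 0.03571, p̂₂ = 16/160 ≈ 0.10000.
Pooled p̂ = (9+16)/(252+160) = 25/412 = 0.06068.
SE = √(p̂(1−p̂)(1/n₁+1/n₂)) = √(0.06068·0.93932·0.0102183) = √(0.000582416) = 0.02413.
z = (0.03571 − 0.10000)/0.02413 = -0.06429/0.02413 = -2.664.

z = -2.664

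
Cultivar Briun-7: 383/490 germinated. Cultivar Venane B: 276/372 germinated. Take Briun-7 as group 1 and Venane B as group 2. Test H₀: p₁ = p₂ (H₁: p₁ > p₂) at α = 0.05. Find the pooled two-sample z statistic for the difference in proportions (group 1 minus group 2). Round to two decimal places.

z = 1.36

p̂₁ = 383/490 = 0.7816, p̂₂ = 276/372 = 0.7419.
Pooled p̂ = (383+276)/(490+372) = 659/862 = 0.7645.
SE = √(p̂(1−p̂)(1/n₁+1/n₂)) = √(0.7645·0.2355·0.00472899) = √(0.000851403) = 0.0292.
z = (0.7816 − 0.7419)/0.0292 = 0.0397/0.0292 = 1.36.
p-value = P(Z > 1.360) ≈ 0.0868; since p > α = 0.05, fail to reject H₀.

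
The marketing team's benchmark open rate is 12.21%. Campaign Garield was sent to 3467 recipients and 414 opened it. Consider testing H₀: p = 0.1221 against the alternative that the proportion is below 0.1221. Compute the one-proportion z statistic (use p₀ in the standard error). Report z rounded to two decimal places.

z = -0.48

p̂ = 414/3467 ≈ 0.1194.
SE = √(p₀(1−p₀)/n) = √(0.10719/3467) = 0.0056.
z = (0.1194 − 0.1221)/0.0056 = -0.0027/0.0056 = -0.48.
p-value = P(Z < -0.483) ≈ 0.3144.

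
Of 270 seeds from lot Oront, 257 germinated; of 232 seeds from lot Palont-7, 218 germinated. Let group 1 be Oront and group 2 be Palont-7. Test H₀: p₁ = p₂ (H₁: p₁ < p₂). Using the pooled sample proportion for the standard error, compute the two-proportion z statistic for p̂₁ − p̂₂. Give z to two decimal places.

z = 0.60

p̂₁ = 257/270 = 0.9519, p̂₂ = 218/232 = 0.9397.
Pooled p̂ = (257+218)/(270+232) = 475/502 = 0.9462.
SE = √(0.050892 × 0.00801405) = 0.0202.
z = (0.9519 − 0.9397)/0.0202 = 0.0122/0.0202 = 0.60.
p-value = P(Z < 0.604) ≈ 0.7271.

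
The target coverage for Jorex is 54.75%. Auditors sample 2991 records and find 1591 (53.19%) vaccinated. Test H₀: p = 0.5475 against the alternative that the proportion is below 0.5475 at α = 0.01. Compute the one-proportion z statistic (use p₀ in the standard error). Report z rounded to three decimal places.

z = -1.711

p̂ = 1591/2991 ≈ 0.53193.
Standard error under H₀: √(0.5475×0.4525/2991) = 0.00910.
z = (0.53193 − 0.5475)/0.00910 = -0.01557/0.00910 = -1.711.
p-value = P(Z < -1.711) ≈ 0.0436; since p > α = 0.01, fail to reject H₀.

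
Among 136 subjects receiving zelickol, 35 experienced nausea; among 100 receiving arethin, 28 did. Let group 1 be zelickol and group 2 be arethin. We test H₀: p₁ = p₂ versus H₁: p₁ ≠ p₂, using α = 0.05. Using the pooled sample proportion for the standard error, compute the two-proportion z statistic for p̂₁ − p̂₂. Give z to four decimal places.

z = -0.3886

p̂₁ = 35/136 ≈ 0.257353, p̂₂ = 28/100 ≈ 0.280000.
Pooled p̂ = (35+28)/(136+100) = 63/236 = 0.266949.
SE = √(0.195687 × 0.0173529) = 0.058273.
z = (0.257353 − 0.280000)/0.058273 = -0.022647/0.058273 = -0.3886.
Two-sided p-value ≈ 2·Φ(−0.389) = 0.6975. With α = 0.05, fail to reject H₀.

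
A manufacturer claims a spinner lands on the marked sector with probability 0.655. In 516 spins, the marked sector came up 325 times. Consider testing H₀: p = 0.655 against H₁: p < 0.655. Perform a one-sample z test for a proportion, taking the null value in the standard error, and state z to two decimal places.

p̂ = 325/516 ≈ 0.62984.
Standard error under H₀: √(0.655×0.345/516) = 0.02093.
z = (0.62984 − 0.655)/0.02093 = -0.02516/0.02093 = -1.20.
p-value = P(Z < -1.202) ≈ 0.1147.

z = -1.20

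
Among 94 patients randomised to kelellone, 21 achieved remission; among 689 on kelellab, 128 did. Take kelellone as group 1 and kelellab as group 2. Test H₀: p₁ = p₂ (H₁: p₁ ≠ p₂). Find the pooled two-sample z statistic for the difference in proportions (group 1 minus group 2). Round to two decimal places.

z = 0.87

p̂₁ = 21/94 ≈ 0.2234, p̂₂ = 128/689 ≈ 0.1858.
Pooled p̂ = (21+128)/(94+689) = 149/783 = 0.1903.
SE = √(p̂(1−p̂)(1/n₁+1/n₂)) = √(0.1903·0.8097·0.0120897) = √(0.0018628) = 0.0432.
z = (0.2234 − 0.1858)/0.0432 = 0.0376/0.0432 = 0.87.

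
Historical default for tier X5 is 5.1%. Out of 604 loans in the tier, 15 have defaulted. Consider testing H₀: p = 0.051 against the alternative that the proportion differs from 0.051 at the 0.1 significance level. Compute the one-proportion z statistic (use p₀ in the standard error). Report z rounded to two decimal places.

z = -2.92

p̂ = 15/604 ≈ 0.02483.
Under H₀, SE = √(0.051·0.949/604) = √(8.01308e-05) = 0.00895.
z = (0.02483 − 0.051)/0.00895 = -0.02617/0.00895 = -2.92.
Two-sided p-value ≈ 2·Φ(−2.923) = 0.0035; since p < α = 0.1, reject H₀.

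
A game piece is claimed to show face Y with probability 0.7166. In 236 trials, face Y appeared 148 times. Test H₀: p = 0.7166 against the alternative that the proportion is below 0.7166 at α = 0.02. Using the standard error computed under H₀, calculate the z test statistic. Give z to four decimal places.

p̂ = 148/236 ≈ 0.6271186.
Standard error under H₀: √(0.7166×0.2834/236) = 0.0293347.
z = (0.6271186 − 0.7166)/0.0293347 = -0.0894814/0.0293347 = -3.0504.
p-value = P(Z < -3.050) ≈ 0.0011. With α = 0.02, reject H₀.

z = -3.0504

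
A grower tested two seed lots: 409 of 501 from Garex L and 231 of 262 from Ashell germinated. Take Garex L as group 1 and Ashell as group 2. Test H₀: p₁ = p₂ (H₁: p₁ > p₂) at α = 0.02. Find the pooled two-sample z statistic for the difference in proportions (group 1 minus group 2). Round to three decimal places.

p̂₁ = 409/501 ≈ 0.816367, p̂₂ = 231/262 ≈ 0.881679.
Pooled p̂ = (409+231)/(501+262) = 640/763 = 0.838794.
SE = √(0.135218 × 0.0058128) = 0.028036.
z = (0.816367 − 0.881679)/0.028036 = -0.065312/0.028036 = -2.330.
p-value = P(Z > -2.330) ≈ 0.9901. With α = 0.02, fail to reject H₀.

z = -2.330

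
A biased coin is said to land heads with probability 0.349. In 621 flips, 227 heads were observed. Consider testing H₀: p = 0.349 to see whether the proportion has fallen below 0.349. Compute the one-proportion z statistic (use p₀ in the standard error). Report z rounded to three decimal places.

p̂ = 227/621 ≈ 0.36554.
Under H₀, SE = √(0.349·0.651/621) = √(0.00036586) = 0.01913.
z = (0.36554 − 0.349)/0.01913 = 0.01654/0.01913 = 0.865.

z = 0.865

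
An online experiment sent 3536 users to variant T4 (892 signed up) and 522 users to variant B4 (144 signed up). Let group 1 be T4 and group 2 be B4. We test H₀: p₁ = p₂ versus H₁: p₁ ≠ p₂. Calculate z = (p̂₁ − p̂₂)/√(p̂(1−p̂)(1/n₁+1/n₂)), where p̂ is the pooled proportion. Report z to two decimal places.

z = -1.15

p̂₁ = 892/3536 ≈ 0.25226, p̂₂ = 144/522 ≈ 0.27586.
Pooled p̂ = (892+144)/(3536+522) = 1036/4058 = 0.25530.
SE = √(p̂(1−p̂)(1/n₁+1/n₂)) = √(0.25530·0.74470·0.00219851) = √(0.000417984) = 0.02044.
z = (0.25226 − 0.27586)/0.02044 = -0.02360/0.02044 = -1.15.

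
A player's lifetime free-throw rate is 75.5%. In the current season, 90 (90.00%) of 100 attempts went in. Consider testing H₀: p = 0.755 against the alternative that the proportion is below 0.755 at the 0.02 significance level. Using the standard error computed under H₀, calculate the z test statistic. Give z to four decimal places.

p̂ = 90/100 = 0.900000.
Under H₀, SE = √(0.755·0.245/100) = √(0.00184975) = 0.043009.
z = (0.900000 − 0.755)/0.043009 = 0.145000/0.043009 = 3.3714.
p-value = P(Z < 3.371) ≈ 0.9996. With α = 0.02, fail to reject H₀.

z = 3.3714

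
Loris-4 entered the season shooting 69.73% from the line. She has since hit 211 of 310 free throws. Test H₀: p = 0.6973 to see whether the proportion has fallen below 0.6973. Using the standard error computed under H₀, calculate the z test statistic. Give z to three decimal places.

p̂ = 211/310 = 0.68065.
SE = √(p₀(1−p₀)/n) = √(0.21107/310) = 0.02609.
z = (0.68065 − 0.6973)/0.02609 = -0.01665/0.02609 = -0.638.
p-value = P(Z < -0.638) ≈ 0.2616.

z = -0.638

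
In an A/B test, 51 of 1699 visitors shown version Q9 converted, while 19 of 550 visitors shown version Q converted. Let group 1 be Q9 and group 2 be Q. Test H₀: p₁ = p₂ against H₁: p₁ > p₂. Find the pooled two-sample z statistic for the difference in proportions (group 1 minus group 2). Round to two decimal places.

p̂₁ = 51/1699 = 0.0300, p̂₂ = 19/550 = 0.0345.
Pooled p̂ = (51+19)/(1699+550) = 70/2249 = 0.0311.
SE = √(0.0301562 × 0.00240676) = 0.0085.
z = (0.0300 − 0.0345)/0.0085 = -0.0045/0.0085 = -0.53.

z = -0.53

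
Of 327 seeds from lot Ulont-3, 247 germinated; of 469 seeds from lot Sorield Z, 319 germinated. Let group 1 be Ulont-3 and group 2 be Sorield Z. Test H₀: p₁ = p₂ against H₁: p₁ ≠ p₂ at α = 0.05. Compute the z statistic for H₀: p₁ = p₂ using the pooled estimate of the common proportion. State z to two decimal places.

p̂₁ = 247/327 = 0.7554, p̂₂ = 319/469 = 0.6802.
Pooled p̂ = (247+319)/(327+469) = 566/796 = 0.7111.
SE = √(p̂(1−p̂)(1/n₁+1/n₂)) = √(0.7111·0.2889·0.0051903) = √(0.00106638) = 0.0327.
z = (0.7554 − 0.6802)/0.0327 = 0.0752/0.0327 = 2.30.
p-value = 2·P(Z > 2.302) ≈ 0.0213; since p < α = 0.05, reject H₀.

z = 2.30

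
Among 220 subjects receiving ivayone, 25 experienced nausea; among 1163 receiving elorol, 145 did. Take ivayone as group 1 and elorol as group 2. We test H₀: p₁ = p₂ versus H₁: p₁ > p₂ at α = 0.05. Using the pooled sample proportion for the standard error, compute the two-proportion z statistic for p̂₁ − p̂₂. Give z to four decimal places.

p̂₁ = 25/220 = 0.113636, p̂₂ = 145/1163 = 0.124678.
Pooled p̂ = (25+145)/(220+1163) = 170/1383 = 0.122921.
SE = √(0.107812 × 0.0054053) = 0.024140.
z = (0.113636 − 0.124678)/0.024140 = -0.011042/0.024140 = -0.4574.
p-value = P(Z > -0.457) ≈ 0.6763; since p > α = 0.05, fail to reject H₀.

z = -0.4574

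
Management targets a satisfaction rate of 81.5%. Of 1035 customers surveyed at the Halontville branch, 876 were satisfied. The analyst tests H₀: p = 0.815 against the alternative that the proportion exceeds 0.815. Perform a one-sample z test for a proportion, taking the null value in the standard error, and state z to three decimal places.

z = 2.600

p̂ = 876/1035 ≈ 0.84638.
SE = √(p₀(1−p₀)/n) = √(0.15078/1035) = 0.01207.
z = (0.84638 − 0.815)/0.01207 = 0.03138/0.01207 = 2.600.
p-value = P(Z > 2.600) ≈ 0.0047.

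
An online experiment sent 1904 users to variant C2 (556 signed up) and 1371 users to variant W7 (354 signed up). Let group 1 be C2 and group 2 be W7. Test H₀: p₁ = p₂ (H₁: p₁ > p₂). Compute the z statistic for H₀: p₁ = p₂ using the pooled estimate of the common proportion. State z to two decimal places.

p̂₁ = 556/1904 ≈ 0.2920, p̂₂ = 354/1371 ≈ 0.2582.
Pooled p̂ = (556+354)/(1904+1371) = 910/3275 = 0.2779.
SE = √(0.200655 × 0.0012546) = 0.0159.
z = (0.2920 − 0.2582)/0.0159 = 0.0338/0.0159 = 2.13.
p-value = P(Z > 2.131) ≈ 0.0165.

z = 2.13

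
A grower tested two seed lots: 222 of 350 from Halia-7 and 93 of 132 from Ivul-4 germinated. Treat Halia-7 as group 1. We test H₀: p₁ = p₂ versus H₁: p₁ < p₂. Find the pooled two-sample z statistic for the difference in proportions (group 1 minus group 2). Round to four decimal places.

p̂₁ = 222/350 = 0.6342857, p̂₂ = 93/132 = 0.7045455.
Pooled p̂ = (222+93)/(350+132) = 315/482 = 0.6535270.
SE = √(p̂(1−p̂)(1/n₁+1/n₂)) = √(0.6535270·0.3464730·0.0104329) = √(0.00236232) = 0.0486037.
z = (0.6342857 − 0.7045455)/0.0486037 = -0.0702598/0.0486037 = -1.4456.
p-value = P(Z < -1.446) ≈ 0.0741.

z = -1.4456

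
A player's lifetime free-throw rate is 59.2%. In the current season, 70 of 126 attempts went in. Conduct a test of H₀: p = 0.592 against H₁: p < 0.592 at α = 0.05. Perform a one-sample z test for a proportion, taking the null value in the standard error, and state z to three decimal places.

p̂ = 70/126 ≈ 0.55556.
SE = √(p₀(1−p₀)/n) = √(0.24154/126) = 0.04378.
z = (0.55556 − 0.592)/0.04378 = -0.03644/0.04378 = -0.832.
p-value = P(Z < -0.832) ≈ 0.2026, so at α = 0.05 we fail to reject H₀.

z = -0.832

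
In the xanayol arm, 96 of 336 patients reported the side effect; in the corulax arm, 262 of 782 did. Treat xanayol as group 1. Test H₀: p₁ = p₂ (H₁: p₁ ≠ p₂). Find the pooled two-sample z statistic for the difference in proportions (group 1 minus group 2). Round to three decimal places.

p̂₁ = 96/336 ≈ 0.28571, p̂₂ = 262/782 ≈ 0.33504.
Pooled p̂ = (96+262)/(336+782) = 358/1118 = 0.32021.
SE = √(0.217677 × 0.00425496) = 0.03043.
z = (0.28571 − 0.33504)/0.03043 = -0.04933/0.03043 = -1.621.
p-value = 2·P(Z > 1.621) ≈ 0.1051.

z = -1.621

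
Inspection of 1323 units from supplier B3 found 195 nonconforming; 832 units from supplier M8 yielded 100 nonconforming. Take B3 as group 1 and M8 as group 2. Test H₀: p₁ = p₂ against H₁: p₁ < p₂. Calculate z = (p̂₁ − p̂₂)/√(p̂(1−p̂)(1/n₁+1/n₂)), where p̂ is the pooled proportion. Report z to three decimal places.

z = 1.788

p̂₁ = 195/1323 = 0.14739, p̂₂ = 100/832 = 0.12019.
Pooled p̂ = (195+100)/(1323+832) = 295/2155 = 0.13689.
SE = √(0.118152 × 0.00195778) = 0.01521.
z = (0.14739 − 0.12019)/0.01521 = 0.02720/0.01521 = 1.788.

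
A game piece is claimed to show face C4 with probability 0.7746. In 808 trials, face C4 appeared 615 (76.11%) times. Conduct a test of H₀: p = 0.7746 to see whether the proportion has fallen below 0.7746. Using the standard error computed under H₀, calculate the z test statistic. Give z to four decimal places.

z = -0.9158

p̂ = 615/808 ≈ 0.7611386.
Standard error under H₀: √(0.7746×0.2254/808) = 0.0146998.
z = (0.7611386 − 0.7746)/0.0146998 = -0.0134614/0.0146998 = -0.9158.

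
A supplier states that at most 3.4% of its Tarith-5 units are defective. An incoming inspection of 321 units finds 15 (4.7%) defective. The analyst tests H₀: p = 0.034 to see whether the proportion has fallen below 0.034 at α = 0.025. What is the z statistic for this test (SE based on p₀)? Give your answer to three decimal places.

p̂ = 15/321 ≈ 0.04673.
Standard error under H₀: √(0.034×0.966/321) = 0.01012.
z = (0.04673 − 0.034)/0.01012 = 0.01273/0.01012 = 1.258.
p-value = P(Z < 1.258) ≈ 0.8959, so at α = 0.025 we fail to reject H₀.

z = 1.258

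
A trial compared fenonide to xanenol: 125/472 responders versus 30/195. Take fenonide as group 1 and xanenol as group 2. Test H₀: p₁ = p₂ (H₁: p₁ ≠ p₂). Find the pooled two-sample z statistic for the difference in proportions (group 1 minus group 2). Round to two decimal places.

z = 3.09

p̂₁ = 125/472 = 0.26483, p̂₂ = 30/195 = 0.15385.
Pooled p̂ = (125+30)/(472+195) = 155/667 = 0.23238.
SE = √(0.178382 × 0.00724685) = 0.03595.
z = (0.26483 − 0.15385)/0.03595 = 0.11098/0.03595 = 3.09.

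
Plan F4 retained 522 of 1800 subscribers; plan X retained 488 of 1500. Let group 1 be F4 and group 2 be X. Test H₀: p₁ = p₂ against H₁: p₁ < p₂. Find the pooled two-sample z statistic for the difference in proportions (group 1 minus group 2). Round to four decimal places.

p̂₁ = 522/1800 ≈ 0.290000, p̂₂ = 488/1500 ≈ 0.325333.
Pooled p̂ = (522+488)/(1800+1500) = 1010/3300 = 0.306061.
SE = √(p̂(1−p̂)(1/n₁+1/n₂)) = √(0.306061·0.693939·0.00122222) = √(0.000259585) = 0.016112.
z = (0.290000 − 0.325333)/0.016112 = -0.035333/0.016112 = -2.1930.
p-value = P(Z < -2.193) ≈ 0.0142.

z = -2.1930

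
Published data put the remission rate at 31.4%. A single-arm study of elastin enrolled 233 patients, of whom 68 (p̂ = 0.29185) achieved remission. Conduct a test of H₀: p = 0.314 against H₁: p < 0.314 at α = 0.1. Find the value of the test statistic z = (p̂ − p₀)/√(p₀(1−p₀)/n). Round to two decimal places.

p̂ = 68/233 ≈ 0.2918.
Standard error under H₀: √(0.314×0.686/233) = 0.0304.
z = (0.2918 − 0.314)/0.0304 = -0.0222/0.0304 = -0.73.
p-value = P(Z < -0.729) ≈ 0.2331; since p > α = 0.1, fail to reject H₀.

z = -0.73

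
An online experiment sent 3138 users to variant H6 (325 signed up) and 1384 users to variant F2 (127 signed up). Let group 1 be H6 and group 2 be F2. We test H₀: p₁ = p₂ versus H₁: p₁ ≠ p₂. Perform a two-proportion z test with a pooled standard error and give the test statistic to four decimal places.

z = 1.2198

p̂₁ = 325/3138 ≈ 0.1035692, p̂₂ = 127/1384 ≈ 0.0917630.
Pooled p̂ = (325+127)/(3138+1384) = 452/4522 = 0.0999558.
SE = √(0.0899646 × 0.00104122) = 0.0096785.
z = (0.1035692 − 0.0917630)/0.0096785 = 0.0118062/0.0096785 = 1.2198.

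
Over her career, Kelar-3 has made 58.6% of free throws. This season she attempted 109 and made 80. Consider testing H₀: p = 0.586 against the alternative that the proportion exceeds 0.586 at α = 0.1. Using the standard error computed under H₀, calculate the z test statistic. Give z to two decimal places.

z = 3.14

p̂ = 80/109 = 0.73394.
Standard error under H₀: √(0.586×0.414/109) = 0.04718.
z = (0.73394 − 0.586)/0.04718 = 0.14794/0.04718 = 3.14.
p-value = P(Z > 3.136) ≈ 0.0009; since p < α = 0.1, reject H₀.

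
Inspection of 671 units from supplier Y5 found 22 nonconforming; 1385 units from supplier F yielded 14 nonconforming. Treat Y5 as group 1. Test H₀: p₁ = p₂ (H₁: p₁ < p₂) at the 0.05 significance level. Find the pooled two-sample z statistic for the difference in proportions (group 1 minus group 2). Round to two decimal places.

z = 3.68

p̂₁ = 22/671 ≈ 0.03279, p̂₂ = 14/1385 ≈ 0.01011.
Pooled p̂ = (22+14)/(671+1385) = 36/2056 = 0.01751.
SE = √(0.0172031 × 0.00221233) = 0.00617.
z = (0.03279 − 0.01011)/0.00617 = 0.02268/0.00617 = 3.68.
p-value = P(Z < 3.676) ≈ 0.9999; since p > α = 0.05, fail to reject H₀.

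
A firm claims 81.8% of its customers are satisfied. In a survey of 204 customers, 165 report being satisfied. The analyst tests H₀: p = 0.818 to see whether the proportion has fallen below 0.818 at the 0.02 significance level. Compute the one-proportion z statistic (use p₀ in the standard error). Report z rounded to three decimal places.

p̂ = 165/204 ≈ 0.80882.
Standard error under H₀: √(0.818×0.182/204) = 0.02701.
z = (0.80882 − 0.818)/0.02701 = -0.00918/0.02701 = -0.340.
p-value = P(Z < -0.340) ≈ 0.3670, so at α = 0.02 we fail to reject H₀.

z = -0.340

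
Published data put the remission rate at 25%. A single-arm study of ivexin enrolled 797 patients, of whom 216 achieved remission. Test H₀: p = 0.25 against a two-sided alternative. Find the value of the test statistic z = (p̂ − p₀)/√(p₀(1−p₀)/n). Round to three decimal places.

p̂ = 216/797 ≈ 0.27102.
Standard error under H₀: √(0.25×0.75/797) = 0.01534.
z = (0.27102 − 0.25)/0.01534 = 0.02102/0.01534 = 1.370.
Two-sided p-value ≈ 2·Φ(−1.370) = 0.1706.

z = 1.370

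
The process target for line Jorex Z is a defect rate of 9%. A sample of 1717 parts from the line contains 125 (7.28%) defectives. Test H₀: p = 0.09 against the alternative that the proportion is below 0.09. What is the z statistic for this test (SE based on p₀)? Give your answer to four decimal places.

p̂ = 125/1717 ≈ 0.0728014.
SE = √(p₀(1−p₀)/n) = √(0.0819/1717) = 0.0069065.
z = (0.0728014 − 0.09)/0.0069065 = -0.0171986/0.0069065 = -2.4902.

z = -2.4902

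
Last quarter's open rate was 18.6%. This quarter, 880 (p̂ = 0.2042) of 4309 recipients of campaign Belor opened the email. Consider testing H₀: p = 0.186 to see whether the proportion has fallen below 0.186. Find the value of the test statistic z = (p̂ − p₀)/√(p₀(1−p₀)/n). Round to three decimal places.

p̂ = 880/4309 = 0.204224.
Under H₀, SE = √(0.186·0.814/4309) = √(3.51367e-05) = 0.005928.
z = (0.204224 − 0.186)/0.005928 = 0.018224/0.005928 = 3.074.

z = 3.074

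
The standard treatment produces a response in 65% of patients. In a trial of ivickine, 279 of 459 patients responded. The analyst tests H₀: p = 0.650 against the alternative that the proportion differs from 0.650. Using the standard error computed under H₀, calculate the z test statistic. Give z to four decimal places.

p̂ = 279/459 = 0.607843.
SE = √(p₀(1−p₀)/n) = √(0.2275/459) = 0.022263.
z = (0.607843 − 0.65)/0.022263 = -0.042157/0.022263 = -1.8936.
p-value = 2·P(Z > 1.894) ≈ 0.0583.

z = -1.8936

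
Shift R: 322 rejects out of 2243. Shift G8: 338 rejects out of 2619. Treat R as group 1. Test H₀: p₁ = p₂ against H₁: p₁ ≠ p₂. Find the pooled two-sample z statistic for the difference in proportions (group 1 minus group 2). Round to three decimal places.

p̂₁ = 322/2243 ≈ 0.14356, p̂₂ = 338/2619 ≈ 0.12906.
Pooled p̂ = (322+338)/(2243+2619) = 660/4862 = 0.13575.
SE = √(0.117319 × 0.000827657) = 0.00985.
z = (0.14356 − 0.12906)/0.00985 = 0.01450/0.00985 = 1.472.
p-value = 2·P(Z > 1.472) ≈ 0.1411.

z = 1.472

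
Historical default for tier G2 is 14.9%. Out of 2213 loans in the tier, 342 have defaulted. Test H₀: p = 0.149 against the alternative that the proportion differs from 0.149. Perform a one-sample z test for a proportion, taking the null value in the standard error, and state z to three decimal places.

z = 0.732

p̂ = 342/2213 = 0.15454.
Under H₀, SE = √(0.149·0.851/2213) = √(5.72973e-05) = 0.00757.
z = (0.15454 − 0.149)/0.00757 = 0.00554/0.00757 = 0.732.
p-value = 2·P(Z > 0.732) ≈ 0.4641.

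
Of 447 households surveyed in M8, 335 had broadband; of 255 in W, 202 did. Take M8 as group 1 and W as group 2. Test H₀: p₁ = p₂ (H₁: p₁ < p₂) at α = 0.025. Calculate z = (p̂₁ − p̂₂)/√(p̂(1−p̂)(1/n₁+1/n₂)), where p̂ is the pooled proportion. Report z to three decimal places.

z = -1.284

p̂₁ = 335/447 ≈ 0.74944, p̂₂ = 202/255 ≈ 0.79216.
Pooled p̂ = (335+202)/(447+255) = 537/702 = 0.76496.
SE = √(0.179798 × 0.00615871) = 0.03328.
z = (0.74944 − 0.79216)/0.03328 = -0.04272/0.03328 = -1.284.
p-value = P(Z < -1.284) ≈ 0.0996. With α = 0.025, fail to reject H₀.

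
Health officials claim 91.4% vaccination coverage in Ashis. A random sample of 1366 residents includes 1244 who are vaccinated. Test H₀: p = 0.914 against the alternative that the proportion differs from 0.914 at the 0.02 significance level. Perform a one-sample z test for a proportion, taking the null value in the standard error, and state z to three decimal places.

p̂ = 1244/1366 ≈ 0.910688.
Standard error under H₀: √(0.914×0.086/1366) = 0.007586.
z = (0.910688 − 0.914)/0.007586 = -0.003312/0.007586 = -0.437.
p-value = 2·P(Z > 0.437) ≈ 0.6624. With α = 0.02, fail to reject H₀.

z = -0.437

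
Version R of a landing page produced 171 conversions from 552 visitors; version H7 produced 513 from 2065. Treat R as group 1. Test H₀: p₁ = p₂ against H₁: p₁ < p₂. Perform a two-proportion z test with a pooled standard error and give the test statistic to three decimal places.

z = 2.914

p̂₁ = 171/552 ≈ 0.30978, p̂₂ = 513/2065 ≈ 0.24843.
Pooled p̂ = (171+513)/(552+2065) = 684/2617 = 0.26137.
SE = √(0.193055 × 0.00229586) = 0.02105.
z = (0.30978 − 0.24843)/0.02105 = 0.06135/0.02105 = 2.914.
p-value = P(Z < 2.914) ≈ 0.9982.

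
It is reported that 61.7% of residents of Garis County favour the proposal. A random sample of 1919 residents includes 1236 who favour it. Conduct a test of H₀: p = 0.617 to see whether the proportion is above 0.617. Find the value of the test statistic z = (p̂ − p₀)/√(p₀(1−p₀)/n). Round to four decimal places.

z = 2.4408

p̂ = 1236/1919 = 0.6440855.
Standard error under H₀: √(0.617×0.383/1919) = 0.0110970.
z = (0.6440855 − 0.617)/0.0110970 = 0.0270855/0.0110970 = 2.4408.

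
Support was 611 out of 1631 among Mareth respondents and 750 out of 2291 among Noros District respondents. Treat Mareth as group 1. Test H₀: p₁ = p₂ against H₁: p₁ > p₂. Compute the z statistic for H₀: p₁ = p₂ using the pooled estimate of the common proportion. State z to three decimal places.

p̂₁ = 611/1631 ≈ 0.37462, p̂₂ = 750/2291 ≈ 0.32737.
Pooled p̂ = (611+750)/(1631+2291) = 1361/3922 = 0.34702.
SE = √(p̂(1−p̂)(1/n₁+1/n₂)) = √(0.34702·0.65298·0.00104961) = √(0.000237838) = 0.01542.
z = (0.37462 − 0.32737)/0.01542 = 0.04725/0.01542 = 3.064.
p-value = P(Z > 3.064) ≈ 0.0011.

z = 3.064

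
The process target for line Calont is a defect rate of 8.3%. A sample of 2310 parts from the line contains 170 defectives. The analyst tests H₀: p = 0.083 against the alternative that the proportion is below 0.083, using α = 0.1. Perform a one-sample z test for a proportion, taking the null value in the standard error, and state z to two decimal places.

p̂ = 170/2310 ≈ 0.07359.
Standard error under H₀: √(0.083×0.917/2310) = 0.00574.
z = (0.07359 − 0.083)/0.00574 = -0.00941/0.00574 = -1.64.
p-value = P(Z < -1.639) ≈ 0.0506; since p < α = 0.1, reject H₀.

z = -1.64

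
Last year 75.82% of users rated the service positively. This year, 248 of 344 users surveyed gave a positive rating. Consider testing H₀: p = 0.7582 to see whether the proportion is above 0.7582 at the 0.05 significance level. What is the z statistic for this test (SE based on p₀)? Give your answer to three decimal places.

p̂ = 248/344 = 0.72093.
Standard error under H₀: √(0.7582×0.2418/344) = 0.02309.
z = (0.72093 − 0.7582)/0.02309 = -0.03727/0.02309 = -1.614.
p-value = P(Z > -1.614) ≈ 0.9468; since p > α = 0.05, fail to reject H₀.

z = -1.614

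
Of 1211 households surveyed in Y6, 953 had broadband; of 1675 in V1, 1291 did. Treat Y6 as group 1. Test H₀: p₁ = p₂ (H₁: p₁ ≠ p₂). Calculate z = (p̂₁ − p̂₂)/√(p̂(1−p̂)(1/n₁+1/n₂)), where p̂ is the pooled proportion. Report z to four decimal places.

z = 1.0331

p̂₁ = 953/1211 ≈ 0.786953, p̂₂ = 1291/1675 ≈ 0.770746.
Pooled p̂ = (953+1291)/(1211+1675) = 2244/2886 = 0.777547.
SE = √(0.172968 × 0.00142278) = 0.015687.
z = (0.786953 − 0.770746)/0.015687 = 0.016207/0.015687 = 1.0331.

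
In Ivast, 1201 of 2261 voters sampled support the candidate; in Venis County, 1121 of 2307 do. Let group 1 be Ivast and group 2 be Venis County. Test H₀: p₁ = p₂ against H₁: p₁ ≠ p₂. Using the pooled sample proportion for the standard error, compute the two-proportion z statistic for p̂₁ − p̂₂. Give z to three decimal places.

p̂₁ = 1201/2261 ≈ 0.531181, p̂₂ = 1121/2307 ≈ 0.485912.
Pooled p̂ = (1201+1121)/(2261+2307) = 2322/4568 = 0.508319.
SE = √(p̂(1−p̂)(1/n₁+1/n₂)) = √(0.508319·0.491681·0.000875746) = √(0.000218876) = 0.014794.
z = (0.531181 − 0.485912)/0.014794 = 0.045269/0.014794 = 3.060.
Two-sided p-value ≈ 2·Φ(−3.060) = 0.0022.

z = 3.060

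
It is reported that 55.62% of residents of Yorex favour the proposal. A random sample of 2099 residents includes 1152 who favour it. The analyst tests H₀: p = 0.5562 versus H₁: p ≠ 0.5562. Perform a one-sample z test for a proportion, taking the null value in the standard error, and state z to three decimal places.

z = -0.679

p̂ = 1152/2099 = 0.548833.
Under H₀, SE = √(0.5562·0.4438/2099) = √(0.0001176) = 0.010844.
z = (0.548833 − 0.5562)/0.010844 = -0.007367/0.010844 = -0.679.
p-value = 2·P(Z > 0.679) ≈ 0.4969.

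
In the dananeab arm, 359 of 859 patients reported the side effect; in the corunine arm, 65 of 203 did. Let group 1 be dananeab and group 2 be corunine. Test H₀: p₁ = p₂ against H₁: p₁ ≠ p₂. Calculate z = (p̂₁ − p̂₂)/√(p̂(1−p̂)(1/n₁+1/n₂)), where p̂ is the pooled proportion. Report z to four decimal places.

p̂₁ = 359/859 ≈ 0.417928, p̂₂ = 65/203 ≈ 0.320197.
Pooled p̂ = (359+65)/(859+203) = 424/1062 = 0.399247.
SE = √(0.239849 × 0.00609025) = 0.038220.
z = (0.417928 − 0.320197)/0.038220 = 0.097731/0.038220 = 2.5571.

z = 2.5571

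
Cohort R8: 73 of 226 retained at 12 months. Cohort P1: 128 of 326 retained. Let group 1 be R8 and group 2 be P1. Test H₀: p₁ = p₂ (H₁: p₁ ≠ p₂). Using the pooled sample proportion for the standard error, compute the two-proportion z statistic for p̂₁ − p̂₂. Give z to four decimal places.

p̂₁ = 73/226 ≈ 0.323009, p̂₂ = 128/326 ≈ 0.392638.
Pooled p̂ = (73+128)/(226+326) = 201/552 = 0.364130.
SE = √(p̂(1−p̂)(1/n₁+1/n₂)) = √(0.364130·0.635870·0.00749226) = √(0.00173475) = 0.041650.
z = (0.323009 − 0.392638)/0.041650 = -0.069629/0.041650 = -1.6718.

z = -1.6718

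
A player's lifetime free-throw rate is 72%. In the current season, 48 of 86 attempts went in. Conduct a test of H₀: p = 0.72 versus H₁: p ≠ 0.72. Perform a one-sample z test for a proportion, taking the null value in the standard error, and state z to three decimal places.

p̂ = 48/86 ≈ 0.55814.
SE = √(p₀(1−p₀)/n) = √(0.2016/86) = 0.04842.
z = (0.55814 − 0.72)/0.04842 = -0.16186/0.04842 = -3.343.

z = -3.343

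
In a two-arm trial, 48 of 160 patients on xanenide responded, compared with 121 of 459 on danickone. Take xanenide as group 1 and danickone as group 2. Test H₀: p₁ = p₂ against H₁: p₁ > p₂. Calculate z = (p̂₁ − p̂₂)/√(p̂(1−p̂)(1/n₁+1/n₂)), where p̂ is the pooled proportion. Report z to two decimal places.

p̂₁ = 48/160 = 0.3000, p̂₂ = 121/459 = 0.2636.
Pooled p̂ = (48+121)/(160+459) = 169/619 = 0.2730.
SE = √(0.198481 × 0.00842865) = 0.0409.
z = (0.3000 − 0.2636)/0.0409 = 0.0364/0.0409 = 0.89.

z = 0.89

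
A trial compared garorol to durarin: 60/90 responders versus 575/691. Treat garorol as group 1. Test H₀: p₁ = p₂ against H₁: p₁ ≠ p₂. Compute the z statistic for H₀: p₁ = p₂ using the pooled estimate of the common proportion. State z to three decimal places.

p̂₁ = 60/90 ≈ 0.66667, p̂₂ = 575/691 ≈ 0.83213.
Pooled p̂ = (60+575)/(90+691) = 635/781 = 0.81306.
SE = √(p̂(1−p̂)(1/n₁+1/n₂)) = √(0.81306·0.18694·0.0125583) = √(0.00190878) = 0.04369.
z = (0.66667 − 0.83213)/0.04369 = -0.16546/0.04369 = -3.787.

z = -3.787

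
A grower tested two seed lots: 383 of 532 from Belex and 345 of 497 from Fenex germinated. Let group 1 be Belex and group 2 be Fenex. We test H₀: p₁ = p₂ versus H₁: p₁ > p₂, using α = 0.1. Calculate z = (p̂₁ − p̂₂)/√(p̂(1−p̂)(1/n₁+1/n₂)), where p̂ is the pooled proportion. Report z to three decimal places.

z = 0.908

p̂₁ = 383/532 ≈ 0.71992, p̂₂ = 345/497 ≈ 0.69416.
Pooled p̂ = (383+345)/(532+497) = 728/1029 = 0.70748.
SE = √(p̂(1−p̂)(1/n₁+1/n₂)) = √(0.70748·0.29252·0.00389177) = √(0.000805405) = 0.02838.
z = (0.71992 − 0.69416)/0.02838 = 0.02576/0.02838 = 0.908.
p-value = P(Z > 0.908) ≈ 0.1820; since p > α = 0.1, fail to reject H₀.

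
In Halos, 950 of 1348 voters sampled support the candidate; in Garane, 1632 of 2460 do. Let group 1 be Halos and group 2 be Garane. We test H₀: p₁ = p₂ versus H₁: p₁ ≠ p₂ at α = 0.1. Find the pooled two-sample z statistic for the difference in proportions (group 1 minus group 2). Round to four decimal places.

p̂₁ = 950/1348 = 0.704748, p̂₂ = 1632/2460 = 0.663415.
Pooled p̂ = (950+1632)/(1348+2460) = 2582/3808 = 0.678046.
SE = √(0.2183 × 0.00114834) = 0.015833.
z = (0.704748 − 0.663415)/0.015833 = 0.041333/0.015833 = 2.6106.
p-value = 2·P(Z > 2.611) ≈ 0.0090; since p < α = 0.1, reject H₀.

z = 2.6106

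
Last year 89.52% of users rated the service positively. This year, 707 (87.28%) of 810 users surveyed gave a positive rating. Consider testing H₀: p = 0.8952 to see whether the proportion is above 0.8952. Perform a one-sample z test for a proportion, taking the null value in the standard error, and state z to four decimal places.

z = -2.0777

p̂ = 707/810 = 0.872840.
SE = √(p₀(1−p₀)/n) = √(0.093817/810) = 0.010762.
z = (0.872840 − 0.8952)/0.010762 = -0.022360/0.010762 = -2.0777.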